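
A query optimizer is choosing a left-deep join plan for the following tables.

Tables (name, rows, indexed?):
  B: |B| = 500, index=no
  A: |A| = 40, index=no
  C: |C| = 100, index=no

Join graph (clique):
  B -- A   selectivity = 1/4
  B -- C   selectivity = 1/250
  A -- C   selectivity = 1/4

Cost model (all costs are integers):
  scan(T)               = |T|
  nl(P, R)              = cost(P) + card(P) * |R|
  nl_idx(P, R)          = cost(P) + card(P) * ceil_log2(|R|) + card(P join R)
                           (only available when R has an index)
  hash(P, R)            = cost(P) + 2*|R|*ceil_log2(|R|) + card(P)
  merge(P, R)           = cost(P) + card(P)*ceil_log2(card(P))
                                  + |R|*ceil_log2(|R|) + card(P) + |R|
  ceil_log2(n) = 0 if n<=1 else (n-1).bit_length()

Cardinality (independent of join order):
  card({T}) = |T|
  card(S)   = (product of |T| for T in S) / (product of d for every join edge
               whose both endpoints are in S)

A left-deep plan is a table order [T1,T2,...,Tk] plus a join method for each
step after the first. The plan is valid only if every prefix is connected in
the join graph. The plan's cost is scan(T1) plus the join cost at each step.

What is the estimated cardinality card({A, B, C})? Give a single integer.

500

Tables in S: A(40), B(500), C(100)
Edges inside S: B-A(d=4), B-C(d=250), A-C(d=4)
numerator = 40 * 500 * 100 = 2000000
denominator = 4 * 250 * 4 = 4000
card(S) = 2000000 / 4000 = 500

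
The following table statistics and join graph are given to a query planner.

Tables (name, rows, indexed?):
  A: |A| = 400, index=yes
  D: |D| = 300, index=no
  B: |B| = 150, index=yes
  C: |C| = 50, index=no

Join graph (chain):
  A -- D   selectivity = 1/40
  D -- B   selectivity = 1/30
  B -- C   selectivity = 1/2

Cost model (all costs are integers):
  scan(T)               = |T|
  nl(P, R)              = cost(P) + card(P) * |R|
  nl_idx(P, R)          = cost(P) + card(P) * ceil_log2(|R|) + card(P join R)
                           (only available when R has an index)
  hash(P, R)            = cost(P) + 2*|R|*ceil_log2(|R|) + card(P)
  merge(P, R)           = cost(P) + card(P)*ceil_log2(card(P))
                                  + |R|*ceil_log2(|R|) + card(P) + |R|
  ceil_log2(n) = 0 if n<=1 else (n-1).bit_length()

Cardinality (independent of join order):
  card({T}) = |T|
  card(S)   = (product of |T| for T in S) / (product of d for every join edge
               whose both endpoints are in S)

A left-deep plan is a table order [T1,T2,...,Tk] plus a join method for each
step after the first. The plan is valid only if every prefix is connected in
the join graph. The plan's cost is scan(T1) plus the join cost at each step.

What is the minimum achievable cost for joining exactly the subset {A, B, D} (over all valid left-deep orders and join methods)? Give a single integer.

11400

Selinger DP over subsets of {A,B,D}:
  {A}: scan cost=400, card=400
  {D}: scan cost=300, card=300
  {B}: scan cost=150, card=150
  {AD}: card=3000; try (A,nl_idx)→6000, (D,hash)→6200, (A,merge)→7300, (D,merge)→7400, (A,hash)→7800, (A,nl)→120300 …(+1); best=6000 via (A,nl_idx)
  {BD}: card=1500; try (B,hash)→3000, (B,nl_idx)→4200, (D,merge)→4500, (B,merge)→4650, (D,hash)→5700, (D,nl)→45150 …(+1); best=3000 via (B,hash)
  {ABD}: card=15000; try (B,hash)→11400, (A,hash)→11700, (A,merge)→25000, (A,nl_idx)→31500, (B,nl_idx)→45000, (B,merge)→46350 …(+2); best=11400 via (B,hash)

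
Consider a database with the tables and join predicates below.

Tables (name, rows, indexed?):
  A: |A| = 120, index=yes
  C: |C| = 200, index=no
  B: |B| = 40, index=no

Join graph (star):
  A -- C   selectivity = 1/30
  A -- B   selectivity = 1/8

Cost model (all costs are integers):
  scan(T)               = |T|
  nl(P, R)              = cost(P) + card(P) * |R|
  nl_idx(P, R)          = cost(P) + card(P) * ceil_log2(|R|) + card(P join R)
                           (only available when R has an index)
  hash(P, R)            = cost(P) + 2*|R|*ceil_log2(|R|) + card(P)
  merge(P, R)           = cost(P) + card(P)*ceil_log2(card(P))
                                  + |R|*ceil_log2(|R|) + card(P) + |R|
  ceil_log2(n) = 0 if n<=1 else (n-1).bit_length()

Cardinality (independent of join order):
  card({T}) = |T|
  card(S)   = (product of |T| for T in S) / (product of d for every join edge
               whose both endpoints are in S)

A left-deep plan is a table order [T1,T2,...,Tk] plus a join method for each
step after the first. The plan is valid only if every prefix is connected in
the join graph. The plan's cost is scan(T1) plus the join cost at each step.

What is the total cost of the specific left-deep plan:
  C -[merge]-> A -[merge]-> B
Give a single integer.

step 1: scan C: cost=200, card=200
step 2: join A via merge
    card(P join A) = 200*120/(30) = 800
    cost = 200 + 200*8 + 120*7 + 200 + 120 = 2960
step 3: join B via merge
    card(P join B) = 800*40/(8) = 4000
    cost = 2960 + 800*10 + 40*6 + 800 + 40 = 12040

12040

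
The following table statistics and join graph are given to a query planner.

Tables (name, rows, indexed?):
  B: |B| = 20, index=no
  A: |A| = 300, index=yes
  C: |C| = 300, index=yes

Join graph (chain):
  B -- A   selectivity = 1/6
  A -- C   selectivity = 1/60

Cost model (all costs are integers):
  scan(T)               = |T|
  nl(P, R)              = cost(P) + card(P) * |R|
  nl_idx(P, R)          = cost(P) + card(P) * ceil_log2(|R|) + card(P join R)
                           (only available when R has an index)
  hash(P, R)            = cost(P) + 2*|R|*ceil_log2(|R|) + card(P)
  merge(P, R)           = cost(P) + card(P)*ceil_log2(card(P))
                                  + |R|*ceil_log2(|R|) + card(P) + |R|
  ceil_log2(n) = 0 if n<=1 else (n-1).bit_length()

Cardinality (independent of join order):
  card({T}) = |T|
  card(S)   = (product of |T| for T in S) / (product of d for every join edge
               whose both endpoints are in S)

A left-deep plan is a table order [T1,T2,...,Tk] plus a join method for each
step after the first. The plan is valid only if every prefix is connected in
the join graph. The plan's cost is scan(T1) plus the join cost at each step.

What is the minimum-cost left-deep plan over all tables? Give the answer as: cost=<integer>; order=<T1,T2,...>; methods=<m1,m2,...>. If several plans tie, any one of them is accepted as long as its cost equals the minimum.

cost=6200; order=A,C,B; methods=nl_idx,hash

Selinger DP (subsets sized 1..n):
  {B}: scan cost=20, card=20
  {A}: scan cost=300, card=300
  {C}: scan cost=300, card=300
  {AB}: card=1000; try (B,hash)→800, (A,nl_idx)→1200, (A,merge)→3140, (B,merge)→3420, (A,hash)→5440, (A,nl)→6020 …(+1); best=800 via (B,hash)
  {AC}: card=1500; try (C,nl_idx)→4500, (A,nl_idx)→4500, (C,hash)→6000, (A,hash)→6000, (C,merge)→6300, (A,merge)→6300 …(+2); best=4500 via (C,nl_idx)
  {ABC}: card=5000; try (B,hash)→6200, (C,hash)→7200, (C,merge)→14800, (C,nl_idx)→14800, (B,merge)→22620, (B,nl)→34500 …(+1); best=6200 via (B,hash)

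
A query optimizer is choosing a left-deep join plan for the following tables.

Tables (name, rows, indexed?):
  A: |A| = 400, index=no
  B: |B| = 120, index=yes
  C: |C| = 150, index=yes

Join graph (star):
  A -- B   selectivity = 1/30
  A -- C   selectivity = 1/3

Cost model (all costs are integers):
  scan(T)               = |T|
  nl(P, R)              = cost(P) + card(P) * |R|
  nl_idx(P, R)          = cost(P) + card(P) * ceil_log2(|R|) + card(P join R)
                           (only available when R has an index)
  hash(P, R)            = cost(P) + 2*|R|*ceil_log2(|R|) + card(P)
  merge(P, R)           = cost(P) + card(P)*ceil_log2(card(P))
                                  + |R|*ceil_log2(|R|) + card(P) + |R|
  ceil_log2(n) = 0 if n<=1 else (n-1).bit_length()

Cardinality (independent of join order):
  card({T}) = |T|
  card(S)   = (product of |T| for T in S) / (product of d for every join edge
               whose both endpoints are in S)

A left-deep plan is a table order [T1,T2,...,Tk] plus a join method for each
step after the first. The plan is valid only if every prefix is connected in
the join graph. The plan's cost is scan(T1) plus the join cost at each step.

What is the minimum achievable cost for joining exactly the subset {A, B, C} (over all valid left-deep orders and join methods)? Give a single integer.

6480

Selinger DP over subsets of {A,B,C}:
  {A}: scan cost=400, card=400
  {B}: scan cost=120, card=120
  {C}: scan cost=150, card=150
  {AB}: card=1600; try (B,hash)→2480, (B,nl_idx)→4800, (A,merge)→5080, (B,merge)→5360, (A,hash)→7440, (A,nl)→48120 …(+1); best=2480 via (B,hash)
  {AC}: card=20000; try (C,hash)→3200, (A,merge)→5500, (C,merge)→5750, (A,hash)→7500, (C,nl_idx)→23600, (A,nl)→60150 …(+1); best=3200 via (C,hash)
  {ABC}: card=80000; try (C,hash)→6480, (C,merge)→23030, (B,hash)→24880, (C,nl_idx)→95280, (B,nl_idx)→223200, (C,nl)→242480 …(+2); best=6480 via (C,hash)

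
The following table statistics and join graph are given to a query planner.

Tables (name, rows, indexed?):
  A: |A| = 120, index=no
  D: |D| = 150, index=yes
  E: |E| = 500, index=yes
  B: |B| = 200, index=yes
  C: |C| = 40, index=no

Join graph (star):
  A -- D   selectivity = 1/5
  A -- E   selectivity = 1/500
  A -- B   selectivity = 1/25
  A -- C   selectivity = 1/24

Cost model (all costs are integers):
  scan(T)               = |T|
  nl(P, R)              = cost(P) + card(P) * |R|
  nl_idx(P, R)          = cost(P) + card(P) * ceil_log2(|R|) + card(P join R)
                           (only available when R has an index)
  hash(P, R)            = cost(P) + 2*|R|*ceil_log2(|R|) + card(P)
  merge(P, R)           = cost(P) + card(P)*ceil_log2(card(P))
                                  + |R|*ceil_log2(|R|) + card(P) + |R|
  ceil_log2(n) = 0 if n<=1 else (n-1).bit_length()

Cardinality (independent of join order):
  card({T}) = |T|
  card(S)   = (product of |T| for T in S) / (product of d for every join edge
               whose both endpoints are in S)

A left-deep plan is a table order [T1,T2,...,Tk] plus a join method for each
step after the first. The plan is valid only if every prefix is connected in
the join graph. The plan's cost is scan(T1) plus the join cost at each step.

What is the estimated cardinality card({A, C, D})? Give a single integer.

6000

Tables in S: A(120), C(40), D(150)
Edges inside S: A-D(d=5), A-C(d=24)
numerator = 120 * 40 * 150 = 720000
denominator = 5 * 24 = 120
card(S) = 720000 / 120 = 6000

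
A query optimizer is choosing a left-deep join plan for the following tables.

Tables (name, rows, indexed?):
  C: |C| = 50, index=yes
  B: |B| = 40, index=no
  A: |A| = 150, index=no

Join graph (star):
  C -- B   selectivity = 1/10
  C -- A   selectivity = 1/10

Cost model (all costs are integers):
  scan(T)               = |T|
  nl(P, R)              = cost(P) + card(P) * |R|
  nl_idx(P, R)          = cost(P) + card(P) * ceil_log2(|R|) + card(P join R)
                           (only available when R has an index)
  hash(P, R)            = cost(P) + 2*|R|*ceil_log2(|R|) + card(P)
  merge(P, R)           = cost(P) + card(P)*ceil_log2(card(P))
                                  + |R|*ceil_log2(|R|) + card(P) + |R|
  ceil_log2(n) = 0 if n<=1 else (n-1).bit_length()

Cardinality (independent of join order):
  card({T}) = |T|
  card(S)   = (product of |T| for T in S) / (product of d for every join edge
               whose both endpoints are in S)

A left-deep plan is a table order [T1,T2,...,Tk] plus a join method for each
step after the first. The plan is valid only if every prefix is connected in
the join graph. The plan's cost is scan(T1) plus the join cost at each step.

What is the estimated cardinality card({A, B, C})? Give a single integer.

Tables in S: A(150), B(40), C(50)
Edges inside S: C-B(d=10), C-A(d=10)
numerator = 150 * 40 * 50 = 300000
denominator = 10 * 10 = 100
card(S) = 300000 / 100 = 3000

3000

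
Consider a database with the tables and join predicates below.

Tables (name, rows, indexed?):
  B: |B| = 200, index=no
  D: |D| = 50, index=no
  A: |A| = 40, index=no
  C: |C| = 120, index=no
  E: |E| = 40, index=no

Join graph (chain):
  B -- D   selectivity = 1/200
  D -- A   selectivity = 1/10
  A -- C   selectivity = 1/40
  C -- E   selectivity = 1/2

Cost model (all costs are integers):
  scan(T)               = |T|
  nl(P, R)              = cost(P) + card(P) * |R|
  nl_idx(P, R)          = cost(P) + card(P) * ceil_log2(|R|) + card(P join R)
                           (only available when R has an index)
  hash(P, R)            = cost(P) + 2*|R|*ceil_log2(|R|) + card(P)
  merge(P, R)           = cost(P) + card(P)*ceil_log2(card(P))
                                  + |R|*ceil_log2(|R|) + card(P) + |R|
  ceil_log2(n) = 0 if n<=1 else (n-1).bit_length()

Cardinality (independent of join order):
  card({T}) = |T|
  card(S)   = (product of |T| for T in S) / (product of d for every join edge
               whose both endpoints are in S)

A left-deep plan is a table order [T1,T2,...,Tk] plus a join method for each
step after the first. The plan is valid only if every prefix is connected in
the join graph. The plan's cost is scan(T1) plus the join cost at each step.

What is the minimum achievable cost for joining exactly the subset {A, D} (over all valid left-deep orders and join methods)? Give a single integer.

Selinger DP over subsets of {A,D}:
  {D}: scan cost=50, card=50
  {A}: scan cost=40, card=40
  {AD}: card=200; try (A,hash)→580, (D,merge)→670, (D,hash)→680, (A,merge)→680, (D,nl)→2040, (A,nl)→2050; best=580 via (A,hash)

580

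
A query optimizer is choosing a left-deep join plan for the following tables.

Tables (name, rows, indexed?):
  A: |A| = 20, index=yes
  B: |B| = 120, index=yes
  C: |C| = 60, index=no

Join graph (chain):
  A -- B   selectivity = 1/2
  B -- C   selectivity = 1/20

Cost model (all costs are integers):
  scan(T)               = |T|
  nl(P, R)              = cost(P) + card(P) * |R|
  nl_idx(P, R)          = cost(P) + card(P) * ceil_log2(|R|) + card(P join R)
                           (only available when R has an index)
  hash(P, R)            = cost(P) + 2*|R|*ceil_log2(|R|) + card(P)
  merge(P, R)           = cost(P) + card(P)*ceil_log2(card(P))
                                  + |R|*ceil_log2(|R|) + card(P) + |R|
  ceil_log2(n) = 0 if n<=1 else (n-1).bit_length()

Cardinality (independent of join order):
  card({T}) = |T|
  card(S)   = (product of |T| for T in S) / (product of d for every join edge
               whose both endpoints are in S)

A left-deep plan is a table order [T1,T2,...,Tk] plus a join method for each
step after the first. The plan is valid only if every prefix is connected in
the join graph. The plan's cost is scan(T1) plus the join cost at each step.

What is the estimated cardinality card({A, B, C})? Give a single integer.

3600

Tables in S: A(20), B(120), C(60)
Edges inside S: A-B(d=2), B-C(d=20)
numerator = 20 * 120 * 60 = 144000
denominator = 2 * 20 = 40
card(S) = 144000 / 40 = 3600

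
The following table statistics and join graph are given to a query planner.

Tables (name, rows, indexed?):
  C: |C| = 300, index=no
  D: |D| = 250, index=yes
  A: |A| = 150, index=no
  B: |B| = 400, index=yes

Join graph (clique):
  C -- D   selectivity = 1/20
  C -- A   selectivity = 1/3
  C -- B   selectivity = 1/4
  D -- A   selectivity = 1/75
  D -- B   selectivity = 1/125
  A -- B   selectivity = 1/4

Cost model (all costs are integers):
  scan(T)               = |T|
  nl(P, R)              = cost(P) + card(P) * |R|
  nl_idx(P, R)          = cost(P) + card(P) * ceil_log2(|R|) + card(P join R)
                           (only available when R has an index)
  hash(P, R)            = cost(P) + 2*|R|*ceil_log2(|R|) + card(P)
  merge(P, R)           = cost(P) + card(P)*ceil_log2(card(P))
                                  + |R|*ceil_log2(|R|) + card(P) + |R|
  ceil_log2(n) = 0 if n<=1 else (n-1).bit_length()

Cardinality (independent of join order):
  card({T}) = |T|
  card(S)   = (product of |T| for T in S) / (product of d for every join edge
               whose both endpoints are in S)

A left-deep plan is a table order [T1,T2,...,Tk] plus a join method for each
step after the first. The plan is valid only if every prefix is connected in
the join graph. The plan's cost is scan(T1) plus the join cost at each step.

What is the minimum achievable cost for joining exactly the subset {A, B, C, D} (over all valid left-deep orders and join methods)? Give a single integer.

Selinger DP over subsets of {A,B,C,D}:
  {C}: scan cost=300, card=300
  {D}: scan cost=250, card=250
  {A}: scan cost=150, card=150
  {B}: scan cost=400, card=400
  {CD}: card=3750; try (D,hash)→4600, (C,merge)→5500, (D,merge)→5550, (C,hash)→5900, (D,nl_idx)→6450, (C,nl)→75250 …(+1); best=4600 via (D,hash)
  {AC}: card=15000; try (A,hash)→3000, (C,merge)→4500, (A,merge)→4650, (C,hash)→5700, (C,nl)→45150, (A,nl)→45300; best=3000 via (A,hash)
  {BC}: card=30000; try (C,hash)→6200, (B,merge)→7300, (C,merge)→7400, (B,hash)→7800, (B,nl_idx)→33000, (B,nl)→120300 …(+1); best=6200 via (C,hash)
  {AD}: card=500; try (D,nl_idx)→1850, (A,hash)→2900, (D,merge)→3750, (A,merge)→3850, (D,hash)→4300, (D,nl)→37650 …(+1); best=1850 via (D,nl_idx)
  {BD}: card=800; try (B,nl_idx)→3300, (D,nl_idx)→4400, (D,hash)→4800, (B,merge)→6500, (D,merge)→6650, (B,hash)→7700 …(+2); best=3300 via (B,nl_idx)
  {AB}: card=15000; try (A,hash)→3200, (B,merge)→5500, (A,merge)→5750, (B,hash)→7500, (B,nl_idx)→16500, (B,nl)→60150 …(+1); best=3200 via (A,hash)
  {ACD}: card=2500; try (C,hash)→7750, (C,merge)→9850, (A,hash)→10750, (D,hash)→22000, (A,merge)→54700, (D,nl_idx)→125500 …(+4); best=7750 via (C,hash)
  {BCD}: card=3000; try (C,hash)→9500, (C,merge)→15100, (B,hash)→15550, (D,hash)→40200, (B,nl_idx)→41350, (B,merge)→57350 …(+5); best=9500 via (C,hash)
  {ABC}: card=375000; try (C,hash)→23600, (B,hash)→25200, (A,hash)→38600, (C,merge)→231200, (B,merge)→232000, (A,merge)→487550 …(+4); best=23600 via (C,hash)
  {ABD}: card=400; try (A,hash)→6500, (B,nl_idx)→6750, (B,hash)→9550, (B,merge)→10850, (A,merge)→13450, (D,hash)→22200 …(+5); best=6500 via (A,hash)
  {ABCD}: card=500; try (C,hash)→12300, (C,merge)→13500, (A,hash)→14900, (B,hash)→17450, (B,nl_idx)→30750, (B,merge)→44250 …(+8); best=12300 via (C,hash)

12300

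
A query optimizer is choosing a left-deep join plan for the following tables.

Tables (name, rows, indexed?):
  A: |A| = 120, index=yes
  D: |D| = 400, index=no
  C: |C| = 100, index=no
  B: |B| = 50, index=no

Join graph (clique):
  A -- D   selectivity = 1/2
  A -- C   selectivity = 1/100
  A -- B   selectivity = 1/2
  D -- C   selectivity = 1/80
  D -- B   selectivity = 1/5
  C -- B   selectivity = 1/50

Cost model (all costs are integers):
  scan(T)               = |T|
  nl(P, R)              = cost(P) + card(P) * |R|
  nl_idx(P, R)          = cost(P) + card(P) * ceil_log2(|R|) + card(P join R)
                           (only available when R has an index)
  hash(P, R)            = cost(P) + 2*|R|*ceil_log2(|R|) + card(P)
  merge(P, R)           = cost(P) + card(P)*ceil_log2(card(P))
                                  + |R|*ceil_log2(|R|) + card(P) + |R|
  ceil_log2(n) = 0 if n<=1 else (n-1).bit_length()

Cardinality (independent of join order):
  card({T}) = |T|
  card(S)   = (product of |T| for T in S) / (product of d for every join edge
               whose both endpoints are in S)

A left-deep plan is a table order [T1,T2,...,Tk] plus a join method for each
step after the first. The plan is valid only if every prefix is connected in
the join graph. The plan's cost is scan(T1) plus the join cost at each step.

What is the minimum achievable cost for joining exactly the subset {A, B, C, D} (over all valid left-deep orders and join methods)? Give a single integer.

4030

Selinger DP over subsets of {A,B,C,D}:
  {A}: scan cost=120, card=120
  {D}: scan cost=400, card=400
  {C}: scan cost=100, card=100
  {B}: scan cost=50, card=50
  {AD}: card=24000; try (A,hash)→2480, (D,merge)→5080, (A,merge)→5360, (D,hash)→7440, (A,nl_idx)→27200, (D,nl)→48120 …(+1); best=2480 via (A,hash)
  {AC}: card=120; try (A,nl_idx)→920, (C,hash)→1640, (A,merge)→1860, (C,merge)→1880, (A,hash)→1880, (A,nl)→12100 …(+1); best=920 via (A,nl_idx)
  {AB}: card=3000; try (B,hash)→840, (A,merge)→1360, (B,merge)→1430, (A,hash)→1780, (A,nl_idx)→3400, (A,nl)→6050 …(+1); best=840 via (B,hash)
  {CD}: card=500; try (C,hash)→2200, (D,merge)→4900, (C,merge)→5200, (D,hash)→7400, (D,nl)→40100, (C,nl)→40400; best=2200 via (C,hash)
  {BD}: card=4000; try (B,hash)→1400, (D,merge)→4400, (B,merge)→4750, (D,hash)→7300, (D,nl)→20050, (B,nl)→20400; best=1400 via (B,hash)
  {BC}: card=100; try (B,hash)→800, (C,merge)→1200, (B,merge)→1250, (C,hash)→1500, (C,nl)→5050, (B,nl)→5100; best=800 via (B,hash)
  {ACD}: card=300; try (A,hash)→4380, (D,merge)→5880, (A,nl_idx)→6000, (A,merge)→8160, (D,hash)→8240, (C,hash)→27880 …(+4); best=4380 via (A,hash)
  {ABD}: card=120000; try (A,hash)→7080, (D,hash)→11040, (B,hash)→27080, (D,merge)→43840, (A,merge)→54360, (A,nl_idx)→149400 …(+4); best=7080 via (A,hash)
  {ABC}: card=60; try (A,nl_idx)→1560, (B,hash)→1640, (B,merge)→2230, (A,merge)→2560, (A,hash)→2580, (C,hash)→5240 …(+4); best=1560 via (A,nl_idx)
  {BCD}: card=100; try (B,hash)→3300, (D,merge)→5600, (C,hash)→6800, (B,merge)→7550, (D,hash)→8100, (B,nl)→27200 …(+3); best=3300 via (B,hash)
  {ABCD}: card=30; try (A,nl_idx)→4030, (A,merge)→5060, (A,hash)→5080, (B,hash)→5280, (D,merge)→5980, (B,merge)→7730 …(+7); best=4030 via (A,nl_idx)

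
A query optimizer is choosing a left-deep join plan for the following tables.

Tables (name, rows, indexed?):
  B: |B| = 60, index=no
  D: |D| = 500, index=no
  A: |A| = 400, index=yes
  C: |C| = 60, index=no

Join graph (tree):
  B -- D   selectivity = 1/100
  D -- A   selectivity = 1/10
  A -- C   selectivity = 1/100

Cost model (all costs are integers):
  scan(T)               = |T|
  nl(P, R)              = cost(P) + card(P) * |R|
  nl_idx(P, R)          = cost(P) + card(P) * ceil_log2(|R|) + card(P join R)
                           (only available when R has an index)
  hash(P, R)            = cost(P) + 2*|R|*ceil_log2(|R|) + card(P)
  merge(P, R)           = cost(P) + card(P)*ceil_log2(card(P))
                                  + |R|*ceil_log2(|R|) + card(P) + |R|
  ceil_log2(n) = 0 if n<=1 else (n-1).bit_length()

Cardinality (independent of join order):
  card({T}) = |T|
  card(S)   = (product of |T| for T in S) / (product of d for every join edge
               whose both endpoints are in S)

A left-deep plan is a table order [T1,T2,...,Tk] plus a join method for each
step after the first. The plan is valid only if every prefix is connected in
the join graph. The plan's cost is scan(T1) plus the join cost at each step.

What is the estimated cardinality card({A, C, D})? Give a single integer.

12000

Tables in S: A(400), C(60), D(500)
Edges inside S: D-A(d=10), A-C(d=100)
numerator = 400 * 60 * 500 = 12000000
denominator = 10 * 100 = 1000
card(S) = 12000000 / 1000 = 12000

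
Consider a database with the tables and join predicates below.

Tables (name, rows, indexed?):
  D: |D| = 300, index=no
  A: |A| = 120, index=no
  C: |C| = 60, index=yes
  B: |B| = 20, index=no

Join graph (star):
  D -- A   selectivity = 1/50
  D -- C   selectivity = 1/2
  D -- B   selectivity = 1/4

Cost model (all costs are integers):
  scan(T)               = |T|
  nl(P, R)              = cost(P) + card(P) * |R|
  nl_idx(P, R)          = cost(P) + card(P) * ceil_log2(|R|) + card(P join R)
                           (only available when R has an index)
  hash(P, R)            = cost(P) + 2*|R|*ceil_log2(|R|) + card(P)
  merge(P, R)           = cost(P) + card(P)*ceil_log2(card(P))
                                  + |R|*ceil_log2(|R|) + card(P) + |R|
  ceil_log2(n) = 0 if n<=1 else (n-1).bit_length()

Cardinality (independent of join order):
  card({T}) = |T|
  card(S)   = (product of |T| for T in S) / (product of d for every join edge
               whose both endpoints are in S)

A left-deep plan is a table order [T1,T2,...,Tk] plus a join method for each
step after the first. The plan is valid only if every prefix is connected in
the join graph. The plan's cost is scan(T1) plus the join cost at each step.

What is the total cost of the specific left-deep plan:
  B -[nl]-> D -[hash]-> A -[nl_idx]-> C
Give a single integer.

step 1: scan B: cost=20, card=20
step 2: join D via nl
    card(P join D) = 20*300/(4) = 1500
    cost = 20 + 20*300 = 6020
step 3: join A via hash
    card(P join A) = 1500*120/(50) = 3600
    cost = 6020 + 2*120*7 + 1500 = 9200
step 4: join C via nl_idx
    card(P join C) = 3600*60/(2) = 108000
    cost = 9200 + 3600*6 + 108000 = 138800

138800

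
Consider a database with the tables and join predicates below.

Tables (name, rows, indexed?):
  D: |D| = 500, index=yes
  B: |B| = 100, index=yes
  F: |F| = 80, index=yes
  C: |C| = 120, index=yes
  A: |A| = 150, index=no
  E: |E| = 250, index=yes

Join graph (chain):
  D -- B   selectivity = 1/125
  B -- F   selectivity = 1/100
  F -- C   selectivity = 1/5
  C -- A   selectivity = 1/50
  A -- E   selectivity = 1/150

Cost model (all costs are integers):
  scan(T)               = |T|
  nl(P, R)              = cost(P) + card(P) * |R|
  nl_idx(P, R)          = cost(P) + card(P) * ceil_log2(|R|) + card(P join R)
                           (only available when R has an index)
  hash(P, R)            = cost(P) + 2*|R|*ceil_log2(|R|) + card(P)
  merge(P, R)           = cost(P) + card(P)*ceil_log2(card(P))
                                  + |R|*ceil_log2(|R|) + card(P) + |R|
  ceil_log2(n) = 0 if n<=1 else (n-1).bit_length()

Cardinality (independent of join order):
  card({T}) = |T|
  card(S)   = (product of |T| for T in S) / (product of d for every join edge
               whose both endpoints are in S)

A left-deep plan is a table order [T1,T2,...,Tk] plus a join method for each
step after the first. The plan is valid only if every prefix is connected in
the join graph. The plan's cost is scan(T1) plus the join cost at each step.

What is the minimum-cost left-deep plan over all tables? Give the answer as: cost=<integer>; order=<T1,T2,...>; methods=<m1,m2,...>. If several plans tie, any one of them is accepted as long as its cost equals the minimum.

Selinger DP (subsets sized 1..n):
  {D}: scan cost=500, card=500
  {B}: scan cost=100, card=100
  {F}: scan cost=80, card=80
  {C}: scan cost=120, card=120
  {A}: scan cost=150, card=150
  {E}: scan cost=250, card=250
  {BD}: card=400; try (D,nl_idx)→1400, (B,hash)→2400, (B,nl_idx)→4400, (D,merge)→5900, (B,merge)→6300, (D,hash)→9200 …(+2); best=1400 via (D,nl_idx)
  {BF}: card=80; try (B,nl_idx)→720, (F,nl_idx)→880, (F,hash)→1320, (B,merge)→1520, (F,merge)→1540, (B,hash)→1560 …(+2); best=720 via (B,nl_idx)
  {CF}: card=1920; try (F,hash)→1360, (C,merge)→1680, (F,merge)→1720, (C,hash)→1840, (C,nl_idx)→2560, (F,nl_idx)→2880 …(+2); best=1360 via (F,hash)
  {AC}: card=360; try (C,nl_idx)→1560, (C,hash)→1980, (A,merge)→2430, (C,merge)→2460, (A,hash)→2640, (A,nl)→18120 …(+1); best=1560 via (C,nl_idx)
  {AE}: card=250; try (E,nl_idx)→1600, (A,hash)→2900, (E,merge)→3750, (A,merge)→3850, (E,hash)→4300, (E,nl)→37650 …(+1); best=1600 via (E,nl_idx)
  {BDF}: card=320; try (D,nl_idx)→1760, (F,hash)→2920, (F,nl_idx)→4520, (F,merge)→6040, (D,merge)→6360, (D,hash)→9800 …(+2); best=1760 via (D,nl_idx)
  {BCF}: card=1920; try (C,merge)→2320, (C,hash)→2480, (C,nl_idx)→3200, (B,hash)→4680, (C,nl)→10320, (B,nl_idx)→16720 …(+2); best=2320 via (C,merge)
  {ACF}: card=5760; try (F,hash)→3040, (A,hash)→5680, (F,merge)→5800, (F,nl_idx)→9840, (A,merge)→25750, (F,nl)→30360 …(+1); best=3040 via (F,hash)
  {ACE}: card=600; try (C,hash)→3530, (C,nl_idx)→3950, (C,merge)→4810, (E,nl_idx)→5040, (E,hash)→5920, (E,merge)→7410 …(+2); best=3530 via (C,hash)
  {BCDF}: card=7680; try (C,hash)→3760, (C,merge)→5920, (C,nl_idx)→11680, (D,hash)→13240, (D,nl_idx)→27280, (D,merge)→30360 …(+2); best=3760 via (C,hash)
  {ABCF}: card=5760; try (A,hash)→6640, (B,hash)→10200, (A,merge)→26710, (B,nl_idx)→49120, (B,merge)→84480, (A,nl)→290320 …(+1); best=6640 via (A,hash)
  {ACEF}: card=9600; try (F,hash)→5250, (F,merge)→10770, (E,hash)→12800, (F,nl_idx)→17330, (F,nl)→51530, (E,nl_idx)→58720 …(+2); best=5250 via (F,hash)
  {ABCDF}: card=23040; try (A,hash)→13840, (D,hash)→21400, (D,nl_idx)→81520, (D,merge)→92280, (A,merge)→112630, (A,nl)→1155760 …(+1); best=13840 via (A,hash)
  {ABCEF}: card=9600; try (B,hash)→16250, (E,hash)→16400, (E,nl_idx)→62320, (B,nl_idx)→82050, (E,merge)→89530, (B,merge)→150050 …(+2); best=16250 via (B,hash)
  {ABCDEF}: card=38400; try (D,hash)→34850, (E,hash)→40880, (D,nl_idx)→141050, (D,merge)→165250, (E,nl_idx)→236560, (E,merge)→384730 …(+2); best=34850 via (D,hash)

cost=34850; order=A,E,C,F,B,D; methods=nl_idx,hash,hash,hash,hash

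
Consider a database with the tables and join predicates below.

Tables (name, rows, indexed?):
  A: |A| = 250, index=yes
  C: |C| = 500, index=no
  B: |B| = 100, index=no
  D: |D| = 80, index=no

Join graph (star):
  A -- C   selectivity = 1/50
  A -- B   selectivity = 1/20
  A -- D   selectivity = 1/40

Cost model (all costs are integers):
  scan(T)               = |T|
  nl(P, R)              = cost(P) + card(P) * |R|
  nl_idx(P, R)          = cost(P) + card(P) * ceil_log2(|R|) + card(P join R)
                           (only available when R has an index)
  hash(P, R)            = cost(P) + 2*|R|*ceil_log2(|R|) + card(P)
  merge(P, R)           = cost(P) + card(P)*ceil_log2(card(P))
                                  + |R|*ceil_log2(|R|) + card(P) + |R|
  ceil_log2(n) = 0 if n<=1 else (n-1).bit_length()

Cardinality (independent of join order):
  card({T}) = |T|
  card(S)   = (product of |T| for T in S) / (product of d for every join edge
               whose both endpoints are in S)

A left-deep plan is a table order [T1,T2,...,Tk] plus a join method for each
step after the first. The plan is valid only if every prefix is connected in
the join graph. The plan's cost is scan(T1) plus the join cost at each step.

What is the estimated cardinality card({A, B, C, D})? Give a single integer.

Tables in S: A(250), B(100), C(500), D(80)
Edges inside S: A-C(d=50), A-B(d=20), A-D(d=40)
numerator = 250 * 100 * 500 * 80 = 1000000000
denominator = 50 * 20 * 40 = 40000
card(S) = 1000000000 / 40000 = 25000

25000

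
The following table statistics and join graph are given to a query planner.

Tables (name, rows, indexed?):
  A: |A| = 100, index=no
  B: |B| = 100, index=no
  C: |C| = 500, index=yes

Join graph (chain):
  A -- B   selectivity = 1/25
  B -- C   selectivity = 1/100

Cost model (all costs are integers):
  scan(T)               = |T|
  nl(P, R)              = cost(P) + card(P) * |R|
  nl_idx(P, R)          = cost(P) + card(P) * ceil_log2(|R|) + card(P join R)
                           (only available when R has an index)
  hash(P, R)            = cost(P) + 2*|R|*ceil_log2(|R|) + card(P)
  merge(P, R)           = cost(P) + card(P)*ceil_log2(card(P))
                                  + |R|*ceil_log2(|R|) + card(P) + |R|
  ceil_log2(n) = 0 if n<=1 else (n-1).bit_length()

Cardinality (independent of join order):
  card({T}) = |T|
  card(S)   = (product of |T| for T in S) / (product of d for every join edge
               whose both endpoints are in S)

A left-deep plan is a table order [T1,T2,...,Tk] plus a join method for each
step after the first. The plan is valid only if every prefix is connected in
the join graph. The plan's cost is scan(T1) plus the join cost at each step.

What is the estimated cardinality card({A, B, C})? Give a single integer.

Tables in S: A(100), B(100), C(500)
Edges inside S: A-B(d=25), B-C(d=100)
numerator = 100 * 100 * 500 = 5000000
denominator = 25 * 100 = 2500
card(S) = 5000000 / 2500 = 2000

2000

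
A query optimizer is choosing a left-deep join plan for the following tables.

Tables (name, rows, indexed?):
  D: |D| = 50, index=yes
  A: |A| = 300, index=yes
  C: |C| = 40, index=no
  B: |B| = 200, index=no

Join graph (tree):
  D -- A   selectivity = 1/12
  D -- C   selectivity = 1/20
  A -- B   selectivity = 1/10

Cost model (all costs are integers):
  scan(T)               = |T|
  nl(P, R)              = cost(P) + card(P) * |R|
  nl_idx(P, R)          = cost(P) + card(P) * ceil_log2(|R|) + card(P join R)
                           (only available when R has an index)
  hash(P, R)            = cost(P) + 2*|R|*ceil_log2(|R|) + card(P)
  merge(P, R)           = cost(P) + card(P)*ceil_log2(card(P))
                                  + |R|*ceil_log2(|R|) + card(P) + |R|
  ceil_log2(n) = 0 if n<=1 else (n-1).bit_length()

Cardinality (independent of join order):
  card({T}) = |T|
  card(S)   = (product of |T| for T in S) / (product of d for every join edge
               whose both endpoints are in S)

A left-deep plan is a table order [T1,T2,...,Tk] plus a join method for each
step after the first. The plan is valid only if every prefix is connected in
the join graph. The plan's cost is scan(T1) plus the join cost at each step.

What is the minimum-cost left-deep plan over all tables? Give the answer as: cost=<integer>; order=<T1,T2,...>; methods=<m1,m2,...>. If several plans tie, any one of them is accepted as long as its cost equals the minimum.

Selinger DP (subsets sized 1..n):
  {D}: scan cost=50, card=50
  {A}: scan cost=300, card=300
  {C}: scan cost=40, card=40
  {B}: scan cost=200, card=200
  {AD}: card=1250; try (D,hash)→1200, (A,nl_idx)→1750, (D,nl_idx)→3350, (A,merge)→3400, (D,merge)→3650, (A,hash)→5500 …(+2); best=1200 via (D,hash)
  {CD}: card=100; try (D,nl_idx)→380, (C,hash)→580, (D,merge)→670, (D,hash)→680, (C,merge)→680, (D,nl)→2040 …(+1); best=380 via (D,nl_idx)
  {AB}: card=6000; try (B,hash)→3800, (A,merge)→5000, (B,merge)→5100, (A,hash)→5800, (A,nl_idx)→8000, (A,nl)→60200 …(+1); best=3800 via (B,hash)
  {ACD}: card=2500; try (C,hash)→2930, (A,nl_idx)→3780, (A,merge)→4180, (A,hash)→5880, (C,merge)→16480, (A,nl)→30380 …(+1); best=2930 via (C,hash)
  {ABD}: card=25000; try (B,hash)→5650, (D,hash)→10400, (B,merge)→18000, (D,nl_idx)→64800, (D,merge)→88150, (B,nl)→251200 …(+1); best=5650 via (B,hash)
  {ABCD}: card=50000; try (B,hash)→8630, (C,hash)→31130, (B,merge)→37230, (C,merge)→405930, (B,nl)→502930, (C,nl)→1005650; best=8630 via (B,hash)

cost=8630; order=A,D,C,B; methods=hash,hash,hash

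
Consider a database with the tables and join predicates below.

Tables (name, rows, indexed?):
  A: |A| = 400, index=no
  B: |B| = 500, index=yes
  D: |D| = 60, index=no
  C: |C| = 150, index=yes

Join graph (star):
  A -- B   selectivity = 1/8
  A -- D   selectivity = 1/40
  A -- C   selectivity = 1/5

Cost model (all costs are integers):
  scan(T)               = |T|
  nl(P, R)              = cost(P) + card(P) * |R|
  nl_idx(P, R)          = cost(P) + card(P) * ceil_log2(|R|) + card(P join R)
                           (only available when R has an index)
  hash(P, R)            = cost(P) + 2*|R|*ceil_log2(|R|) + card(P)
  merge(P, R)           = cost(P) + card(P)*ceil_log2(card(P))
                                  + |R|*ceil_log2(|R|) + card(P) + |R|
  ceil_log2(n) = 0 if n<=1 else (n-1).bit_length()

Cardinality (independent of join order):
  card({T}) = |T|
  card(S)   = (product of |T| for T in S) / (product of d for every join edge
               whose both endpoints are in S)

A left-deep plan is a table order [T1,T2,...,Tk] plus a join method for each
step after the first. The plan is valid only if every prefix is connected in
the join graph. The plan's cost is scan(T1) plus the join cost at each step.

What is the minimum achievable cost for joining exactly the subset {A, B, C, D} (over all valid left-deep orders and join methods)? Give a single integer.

31520

Selinger DP over subsets of {A,B,C,D}:
  {A}: scan cost=400, card=400
  {B}: scan cost=500, card=500
  {D}: scan cost=60, card=60
  {C}: scan cost=150, card=150
  {AB}: card=25000; try (A,hash)→8200, (B,merge)→9400, (A,merge)→9500, (B,hash)→9800, (B,nl_idx)→29000, (B,nl)→200400 …(+1); best=8200 via (A,hash)
  {AD}: card=600; try (D,hash)→1520, (A,merge)→4480, (D,merge)→4820, (A,hash)→7320, (A,nl)→24060, (D,nl)→24400; best=1520 via (D,hash)
  {AC}: card=12000; try (C,hash)→3200, (A,merge)→5500, (C,merge)→5750, (A,hash)→7500, (C,nl_idx)→15600, (A,nl)→60150 …(+1); best=3200 via (C,hash)
  {ABD}: card=37500; try (B,hash)→11120, (B,merge)→13120, (D,hash)→33920, (B,nl_idx)→44420, (B,nl)→301520, (D,merge)→408620 …(+1); best=11120 via (B,hash)
  {ABC}: card=750000; try (B,hash)→24200, (C,hash)→35600, (B,merge)→188200, (C,merge)→409550, (B,nl_idx)→861200, (C,nl_idx)→958200 …(+2); best=24200 via (B,hash)
  {ACD}: card=18000; try (C,hash)→4520, (C,merge)→9470, (D,hash)→15920, (C,nl_idx)→24320, (C,nl)→91520, (D,merge)→183620 …(+1); best=4520 via (C,hash)
  {ABCD}: card=1125000; try (B,hash)→31520, (C,hash)→51020, (B,merge)→297520, (C,merge)→649970, (D,hash)→774920, (B,nl_idx)→1291520 …(+5); best=31520 via (B,hash)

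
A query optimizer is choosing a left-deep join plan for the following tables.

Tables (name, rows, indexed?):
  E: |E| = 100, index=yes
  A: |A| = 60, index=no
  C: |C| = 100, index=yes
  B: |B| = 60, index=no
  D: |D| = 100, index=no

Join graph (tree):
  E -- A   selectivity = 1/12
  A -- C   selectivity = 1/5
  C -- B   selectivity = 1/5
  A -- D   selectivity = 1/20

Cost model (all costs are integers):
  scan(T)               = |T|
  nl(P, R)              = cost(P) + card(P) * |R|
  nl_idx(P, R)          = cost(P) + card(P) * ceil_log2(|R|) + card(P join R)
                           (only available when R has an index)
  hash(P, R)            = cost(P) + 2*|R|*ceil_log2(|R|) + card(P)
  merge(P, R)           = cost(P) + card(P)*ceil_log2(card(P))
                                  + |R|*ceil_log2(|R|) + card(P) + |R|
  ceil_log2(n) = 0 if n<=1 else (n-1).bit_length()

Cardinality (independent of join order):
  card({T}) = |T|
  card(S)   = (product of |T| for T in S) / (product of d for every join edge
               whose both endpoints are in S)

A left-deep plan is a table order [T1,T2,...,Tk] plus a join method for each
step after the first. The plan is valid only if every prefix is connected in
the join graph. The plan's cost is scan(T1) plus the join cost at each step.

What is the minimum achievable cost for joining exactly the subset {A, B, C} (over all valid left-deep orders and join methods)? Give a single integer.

Selinger DP over subsets of {A,B,C}:
  {A}: scan cost=60, card=60
  {C}: scan cost=100, card=100
  {B}: scan cost=60, card=60
  {AC}: card=1200; try (A,hash)→920, (C,merge)→1280, (A,merge)→1320, (C,hash)→1520, (C,nl_idx)→1680, (C,nl)→6060 …(+1); best=920 via (A,hash)
  {BC}: card=1200; try (B,hash)→920, (C,merge)→1280, (B,merge)→1320, (C,hash)→1520, (C,nl_idx)→1680, (C,nl)→6060 …(+1); best=920 via (B,hash)
  {ABC}: card=14400; try (B,hash)→2840, (A,hash)→2840, (B,merge)→15740, (A,merge)→15740, (B,nl)→72920, (A,nl)→72920; best=2840 via (B,hash)

2840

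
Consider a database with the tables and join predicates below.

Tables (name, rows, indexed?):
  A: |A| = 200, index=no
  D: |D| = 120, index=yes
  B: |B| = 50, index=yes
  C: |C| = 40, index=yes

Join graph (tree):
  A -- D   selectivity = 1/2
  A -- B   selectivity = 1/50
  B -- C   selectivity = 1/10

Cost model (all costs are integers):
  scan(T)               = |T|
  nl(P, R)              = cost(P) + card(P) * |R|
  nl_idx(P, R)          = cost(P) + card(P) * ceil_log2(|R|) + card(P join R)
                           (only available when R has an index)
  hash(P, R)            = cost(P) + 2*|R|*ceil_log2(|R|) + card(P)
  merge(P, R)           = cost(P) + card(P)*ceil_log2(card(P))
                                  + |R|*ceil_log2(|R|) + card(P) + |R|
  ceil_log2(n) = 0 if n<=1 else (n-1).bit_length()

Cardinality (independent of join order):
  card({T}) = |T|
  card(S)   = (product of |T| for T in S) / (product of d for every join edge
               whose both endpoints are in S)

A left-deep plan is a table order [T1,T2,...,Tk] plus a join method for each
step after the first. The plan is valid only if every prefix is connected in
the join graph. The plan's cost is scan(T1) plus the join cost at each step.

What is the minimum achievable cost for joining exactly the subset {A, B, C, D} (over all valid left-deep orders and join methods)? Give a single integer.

Selinger DP over subsets of {A,B,C,D}:
  {A}: scan cost=200, card=200
  {D}: scan cost=120, card=120
  {B}: scan cost=50, card=50
  {C}: scan cost=40, card=40
  {AD}: card=12000; try (D,hash)→2080, (A,merge)→2880, (D,merge)→2960, (A,hash)→3440, (D,nl_idx)→13600, (A,nl)→24120 …(+1); best=2080 via (D,hash)
  {AB}: card=200; try (B,hash)→1000, (B,nl_idx)→1600, (A,merge)→2200, (B,merge)→2350, (A,hash)→3300, (A,nl)→10050 …(+1); best=1000 via (B,hash)
  {BC}: card=200; try (B,nl_idx)→480, (C,nl_idx)→550, (C,hash)→580, (B,merge)→670, (C,merge)→680, (B,hash)→680 …(+2); best=480 via (B,nl_idx)
  {ABD}: card=12000; try (D,hash)→2880, (D,merge)→3760, (D,nl_idx)→14400, (B,hash)→14680, (D,nl)→25000, (B,nl_idx)→86080 …(+2); best=2880 via (D,hash)
  {ABC}: card=800; try (C,hash)→1680, (C,nl_idx)→3000, (C,merge)→3080, (A,hash)→3880, (A,merge)→4080, (C,nl)→9000 …(+1); best=1680 via (C,hash)
  {ABCD}: card=48000; try (D,hash)→4160, (D,merge)→11440, (C,hash)→15360, (D,nl_idx)→55280, (D,nl)→97680, (C,nl_idx)→122880 …(+2); best=4160 via (D,hash)

4160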